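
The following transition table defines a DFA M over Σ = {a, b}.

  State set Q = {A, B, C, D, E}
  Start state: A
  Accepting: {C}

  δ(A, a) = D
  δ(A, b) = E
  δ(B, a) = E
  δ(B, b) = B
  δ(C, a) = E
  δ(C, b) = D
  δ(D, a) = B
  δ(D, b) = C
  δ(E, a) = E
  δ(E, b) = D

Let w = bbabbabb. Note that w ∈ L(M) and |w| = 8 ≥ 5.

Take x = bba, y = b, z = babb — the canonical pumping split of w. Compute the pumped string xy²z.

bbabbbabb

xy^2z = bba·b·b·babb = bbabbbabb.
Reading y = b takes M from B back to B, so after x·y·y the machine is still in B, and z then leads to the accepting state C. Hence bbabbbabb ∈ L(M).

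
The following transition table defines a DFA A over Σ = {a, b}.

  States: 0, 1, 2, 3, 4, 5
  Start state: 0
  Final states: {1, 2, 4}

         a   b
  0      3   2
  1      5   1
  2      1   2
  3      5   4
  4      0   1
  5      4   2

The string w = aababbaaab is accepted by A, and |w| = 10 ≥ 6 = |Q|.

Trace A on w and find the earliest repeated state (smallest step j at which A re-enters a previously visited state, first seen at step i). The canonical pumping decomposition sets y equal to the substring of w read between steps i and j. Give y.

b

Run of A on w = a a b a b b a a a b:
  step 0: 0  (start)
  step 1: 3  (read a: 0→3)
  step 2: 5  (read a: 3→5)
  step 3: 2  (read b: 5→2)
  step 4: 1  (read a: 2→1)
  step 5: 1  (read b: 1→1)   ← first repeat (1 seen earlier)
  step 6: 1  (read b: 1→1)
  step 7: 5  (read a: 1→5)
  step 8: 4  (read a: 5→4)
  step 9: 0  (read a: 4→0)
  step 10: 2  (read b: 0→2)

So i = 4, j = 5, giving x = w[0:4] = aaba, y = w[4:5] = b, z = w[5:10] = baaab.
Check: |xy| = 5 ≤ 6 and |y| = 1 ≥ 1. Reading y takes A from 1 back to 1, so every xyⁱz is accepted.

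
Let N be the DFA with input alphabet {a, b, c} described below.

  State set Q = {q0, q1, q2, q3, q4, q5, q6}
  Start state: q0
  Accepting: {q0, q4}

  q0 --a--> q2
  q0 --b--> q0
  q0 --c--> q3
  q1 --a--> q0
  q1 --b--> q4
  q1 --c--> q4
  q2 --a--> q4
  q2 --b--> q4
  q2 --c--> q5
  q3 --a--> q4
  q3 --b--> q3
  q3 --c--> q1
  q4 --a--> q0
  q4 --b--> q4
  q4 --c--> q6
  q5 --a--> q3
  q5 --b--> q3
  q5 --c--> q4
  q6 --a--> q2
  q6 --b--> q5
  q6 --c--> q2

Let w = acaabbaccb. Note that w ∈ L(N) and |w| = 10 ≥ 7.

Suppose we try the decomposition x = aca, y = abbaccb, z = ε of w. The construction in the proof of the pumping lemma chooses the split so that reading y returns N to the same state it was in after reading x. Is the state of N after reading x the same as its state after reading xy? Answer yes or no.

State sequence: q0 -a-> q2 -c-> q5 -a-> q3 -a-> q4 -b-> q4 -b-> q4 -a-> q0 -c-> q3 -c-> q1 -b-> q4

After x (step 3): q3. After xy (step 10): q4.
They differ (q3 ≠ q4), so y is not a cycle from the state after x; this split is not the one the pumping-lemma construction produces, and pumping y need not keep the string in L(N).

no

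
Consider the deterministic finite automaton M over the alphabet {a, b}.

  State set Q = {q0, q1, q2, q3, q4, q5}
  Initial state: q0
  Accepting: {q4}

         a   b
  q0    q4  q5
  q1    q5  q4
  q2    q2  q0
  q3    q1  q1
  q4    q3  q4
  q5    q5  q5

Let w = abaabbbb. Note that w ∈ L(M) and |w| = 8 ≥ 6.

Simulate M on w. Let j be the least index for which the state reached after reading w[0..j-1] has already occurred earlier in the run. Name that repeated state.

State sequence: q0 -a-> q4 -b-> q4 -a-> q3 -a-> q1 -b-> q4 -b-> q4 -b-> q4 -b-> q4
First repeat at step 2: q4 was already visited.

The earliest repeat is at step j = 2: M is in q4, which it already visited at step i = 1.
Pumping length from the standard proof: p = 6 (the number of states). The repeated state found above gives |xy| = j ≤ 6 and |y| = j − i ≥ 1.

q4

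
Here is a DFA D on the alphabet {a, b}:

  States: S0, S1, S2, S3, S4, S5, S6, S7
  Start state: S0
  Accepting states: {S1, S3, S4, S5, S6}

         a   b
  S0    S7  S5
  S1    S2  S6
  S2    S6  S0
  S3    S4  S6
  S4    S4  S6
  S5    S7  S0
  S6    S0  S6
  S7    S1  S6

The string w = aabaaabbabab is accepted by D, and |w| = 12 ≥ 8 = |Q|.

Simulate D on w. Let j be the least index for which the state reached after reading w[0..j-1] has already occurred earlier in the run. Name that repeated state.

Run of D on w = a a b a a a b b a b a b:
  step 0: S0  (start)
  step 1: S7  (read a: S0→S7)
  step 2: S1  (read a: S7→S1)
  step 3: S6  (read b: S1→S6)
  step 4: S0  (read a: S6→S0)   ← first repeat (S0 seen earlier)
  step 5: S7  (read a: S0→S7)
  step 6: S1  (read a: S7→S1)
  step 7: S6  (read b: S1→S6)
  step 8: S6  (read b: S6→S6)
  step 9: S0  (read a: S6→S0)
  step 10: S5  (read b: S0→S5)
  step 11: S7  (read a: S5→S7)
  step 12: S6  (read b: S7→S6)

The earliest repeat is at step j = 4: D is in S0, which it already visited at step i = 0.

S0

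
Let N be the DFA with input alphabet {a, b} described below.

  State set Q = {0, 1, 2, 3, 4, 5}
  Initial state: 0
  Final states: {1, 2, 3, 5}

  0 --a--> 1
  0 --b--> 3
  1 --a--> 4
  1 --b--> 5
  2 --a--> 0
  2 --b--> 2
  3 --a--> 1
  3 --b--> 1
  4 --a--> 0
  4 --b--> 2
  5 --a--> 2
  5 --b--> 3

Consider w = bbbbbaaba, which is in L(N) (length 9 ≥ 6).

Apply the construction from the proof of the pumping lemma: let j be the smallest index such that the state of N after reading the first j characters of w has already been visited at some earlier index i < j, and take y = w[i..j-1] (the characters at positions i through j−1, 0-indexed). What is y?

State sequence: 0 -b-> 3 -b-> 1 -b-> 5 -b-> 3 -b-> 1 -a-> 4 -a-> 0 -b-> 3 -a-> 1
First repeat at step 4: 3 was already visited.

So i = 1, j = 4, giving x = w[0:1] = b, y = w[1:4] = bbb, z = w[4:9] = baaba.
Check: |xy| = 4 ≤ 6 and |y| = 3 ≥ 1. Reading y takes N from 3 back to 3, so every xyⁱz is accepted.
Pumping length from the standard proof: p = 6 (the number of states). The repeated state found above gives |xy| = j ≤ 6 and |y| = j − i ≥ 1.

bbb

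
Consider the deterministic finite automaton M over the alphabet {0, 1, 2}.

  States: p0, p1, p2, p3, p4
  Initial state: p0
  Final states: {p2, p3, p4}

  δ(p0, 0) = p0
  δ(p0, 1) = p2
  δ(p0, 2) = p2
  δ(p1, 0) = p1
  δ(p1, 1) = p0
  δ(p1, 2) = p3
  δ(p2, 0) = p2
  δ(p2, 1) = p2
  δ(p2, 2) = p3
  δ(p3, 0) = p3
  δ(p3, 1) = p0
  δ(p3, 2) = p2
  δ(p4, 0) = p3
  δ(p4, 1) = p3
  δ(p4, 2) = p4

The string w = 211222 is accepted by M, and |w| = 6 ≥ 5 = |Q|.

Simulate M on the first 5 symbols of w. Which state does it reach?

p2

Run of M on the first 5 characters of w = 2 1 1 2 2:
  step 0: p0  (start)
  step 1: p2  (read 2: p0→p2)
  step 2: p2  (read 1: p2→p2)
  step 3: p2  (read 1: p2→p2)
  step 4: p3  (read 2: p2→p3)
  step 5: p2  (read 2: p3→p2)

After reading 5 characters, M is in state p2.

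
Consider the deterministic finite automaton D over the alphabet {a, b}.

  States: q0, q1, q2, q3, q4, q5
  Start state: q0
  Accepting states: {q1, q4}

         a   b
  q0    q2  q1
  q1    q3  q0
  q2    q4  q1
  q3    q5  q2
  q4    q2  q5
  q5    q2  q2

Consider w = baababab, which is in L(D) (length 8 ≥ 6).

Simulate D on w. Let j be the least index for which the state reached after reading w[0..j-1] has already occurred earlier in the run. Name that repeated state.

State sequence: q0 -b-> q1 -a-> q3 -a-> q5 -b-> q2 -a-> q4 -b-> q5 -a-> q2 -b-> q1
First repeat at step 6: q5 was already visited.

The earliest repeat is at step j = 6: D is in q5, which it already visited at step i = 3.
Pumping length from the standard proof: p = 6 (the number of states). The repeated state found above gives |xy| = j ≤ 6 and |y| = j − i ≥ 1.

q5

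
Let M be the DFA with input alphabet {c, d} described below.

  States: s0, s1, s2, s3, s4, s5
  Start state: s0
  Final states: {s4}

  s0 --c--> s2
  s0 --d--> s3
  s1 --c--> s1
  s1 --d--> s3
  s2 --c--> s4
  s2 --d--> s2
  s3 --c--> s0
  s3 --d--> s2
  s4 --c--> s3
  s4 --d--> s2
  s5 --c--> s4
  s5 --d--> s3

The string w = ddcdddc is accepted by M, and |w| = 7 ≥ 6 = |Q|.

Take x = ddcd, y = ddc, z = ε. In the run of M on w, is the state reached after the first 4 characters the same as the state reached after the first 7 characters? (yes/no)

no

Run of M on the first 7 characters of w = d d c d d d c:
  step 0: s0  (start)
  step 1: s3  (read d: s0→s3)
  step 2: s2  (read d: s3→s2)
  step 3: s4  (read c: s2→s4)
  step 4: s2  (read d: s4→s2)
  step 5: s2  (read d: s2→s2)
  step 6: s2  (read d: s2→s2)
  step 7: s4  (read c: s2→s4)

After x (step 4): s2. After xy (step 7): s4.
They differ (s2 ≠ s4), so y is not a cycle from the state after x; this split is not the one the pumping-lemma construction produces, and pumping y need not keep the string in L(M).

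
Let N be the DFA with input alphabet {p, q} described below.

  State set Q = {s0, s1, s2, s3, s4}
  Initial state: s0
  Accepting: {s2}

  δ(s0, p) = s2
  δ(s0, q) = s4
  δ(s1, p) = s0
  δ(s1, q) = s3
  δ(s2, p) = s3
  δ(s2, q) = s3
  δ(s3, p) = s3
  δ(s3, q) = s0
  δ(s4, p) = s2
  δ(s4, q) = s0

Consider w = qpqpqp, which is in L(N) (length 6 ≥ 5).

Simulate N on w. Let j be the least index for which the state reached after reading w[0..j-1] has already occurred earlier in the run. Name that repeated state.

s3

Run of N on w = q p q p q p:
  step 0: s0  (start)
  step 1: s4  (read q: s0→s4)
  step 2: s2  (read p: s4→s2)
  step 3: s3  (read q: s2→s3)
  step 4: s3  (read p: s3→s3)   ← first repeat (s3 seen earlier)
  step 5: s0  (read q: s3→s0)
  step 6: s2  (read p: s0→s2)

The earliest repeat is at step j = 4: N is in s3, which it already visited at step i = 3.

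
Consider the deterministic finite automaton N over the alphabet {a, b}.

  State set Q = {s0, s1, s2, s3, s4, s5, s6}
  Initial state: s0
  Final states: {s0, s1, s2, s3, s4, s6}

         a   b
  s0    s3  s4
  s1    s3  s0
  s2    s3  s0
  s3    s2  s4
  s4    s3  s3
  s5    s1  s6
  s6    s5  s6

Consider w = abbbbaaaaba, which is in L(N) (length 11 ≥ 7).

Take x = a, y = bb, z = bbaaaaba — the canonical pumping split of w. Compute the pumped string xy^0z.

abbaaaaba

xy⁰z = xz = a·bbaaaaba = abbaaaaba.
Reading y = bb takes N from s3 back to s3, so after x the machine is still in s3, and z then leads to the accepting state s3. Hence abbaaaaba ∈ L(N).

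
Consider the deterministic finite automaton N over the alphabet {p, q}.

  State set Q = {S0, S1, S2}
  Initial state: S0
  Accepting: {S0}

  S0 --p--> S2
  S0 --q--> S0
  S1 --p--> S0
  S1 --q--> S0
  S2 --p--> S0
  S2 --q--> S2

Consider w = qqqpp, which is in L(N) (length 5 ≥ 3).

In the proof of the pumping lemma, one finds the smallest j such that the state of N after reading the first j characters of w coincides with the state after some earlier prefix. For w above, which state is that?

State sequence: S0 -q-> S0 -q-> S0 -q-> S0 -p-> S2 -p-> S0
First repeat at step 1: S0 was already visited.

The earliest repeat is at step j = 1: N is in S0, which it already visited at step i = 0.
Pumping length from the standard proof: p = 3 (the number of states). The repeated state found above gives |xy| = j ≤ 3 and |y| = j − i ≥ 1.

S0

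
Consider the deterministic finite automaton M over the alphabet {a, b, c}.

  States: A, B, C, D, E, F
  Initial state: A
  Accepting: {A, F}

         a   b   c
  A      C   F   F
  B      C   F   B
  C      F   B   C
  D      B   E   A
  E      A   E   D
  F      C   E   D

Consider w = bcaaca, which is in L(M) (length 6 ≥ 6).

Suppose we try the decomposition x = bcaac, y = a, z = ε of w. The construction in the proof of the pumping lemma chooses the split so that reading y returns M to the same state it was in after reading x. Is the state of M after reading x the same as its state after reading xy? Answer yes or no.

Run of M on the first 6 characters of w = b c a a c a:
  step 0: A  (start)
  step 1: F  (read b: A→F)
  step 2: D  (read c: F→D)
  step 3: B  (read a: D→B)
  step 4: C  (read a: B→C)
  step 5: C  (read c: C→C)
  step 6: F  (read a: C→F)

After x (step 5): C. After xy (step 6): F.
They differ (C ≠ F), so y is not a cycle from the state after x; this split is not the one the pumping-lemma construction produces, and pumping y need not keep the string in L(M).

no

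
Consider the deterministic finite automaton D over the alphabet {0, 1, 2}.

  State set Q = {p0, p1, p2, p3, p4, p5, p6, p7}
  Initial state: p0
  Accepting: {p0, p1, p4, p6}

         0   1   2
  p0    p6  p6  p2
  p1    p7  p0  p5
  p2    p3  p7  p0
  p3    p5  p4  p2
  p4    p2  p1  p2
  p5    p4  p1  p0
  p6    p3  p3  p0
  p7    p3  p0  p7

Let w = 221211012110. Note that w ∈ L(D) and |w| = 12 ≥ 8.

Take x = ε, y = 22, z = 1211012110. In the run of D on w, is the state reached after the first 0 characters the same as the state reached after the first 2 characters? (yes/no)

yes

State sequence: p0 -2-> p2 -2-> p0

After x (step 0): p0. After xy (step 2): p0.
They match, so y = 22 drives D around a cycle from p0 back to itself; pumping y any number of times keeps D in p0 before reading z, and xyⁱz ∈ L(D) for every i ≥ 0.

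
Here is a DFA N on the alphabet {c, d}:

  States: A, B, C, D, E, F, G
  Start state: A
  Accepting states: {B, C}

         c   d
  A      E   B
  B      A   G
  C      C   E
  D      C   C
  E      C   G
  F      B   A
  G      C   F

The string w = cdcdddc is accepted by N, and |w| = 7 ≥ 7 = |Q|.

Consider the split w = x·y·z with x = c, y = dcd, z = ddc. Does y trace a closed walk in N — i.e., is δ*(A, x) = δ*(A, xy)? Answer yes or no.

State sequence: A -c-> E -d-> G -c-> C -d-> E

After x (step 1): E. After xy (step 4): E.
They match, so y = dcd drives N around a cycle from E back to itself; pumping y any number of times keeps N in E before reading z, and xyⁱz ∈ L(N) for every i ≥ 0.

yes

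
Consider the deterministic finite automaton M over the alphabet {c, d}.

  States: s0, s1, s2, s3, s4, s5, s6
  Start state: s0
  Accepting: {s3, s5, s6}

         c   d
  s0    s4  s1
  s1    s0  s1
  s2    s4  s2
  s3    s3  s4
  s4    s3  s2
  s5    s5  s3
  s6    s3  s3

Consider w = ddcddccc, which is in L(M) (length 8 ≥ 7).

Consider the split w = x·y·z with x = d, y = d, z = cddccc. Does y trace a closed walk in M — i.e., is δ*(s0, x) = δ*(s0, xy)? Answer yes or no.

yes

State sequence: s0 -d-> s1 -d-> s1

After x (step 1): s1. After xy (step 2): s1.
They match, so y = d drives M around a cycle from s1 back to itself; pumping y any number of times keeps M in s1 before reading z, and xyⁱz ∈ L(M) for every i ≥ 0.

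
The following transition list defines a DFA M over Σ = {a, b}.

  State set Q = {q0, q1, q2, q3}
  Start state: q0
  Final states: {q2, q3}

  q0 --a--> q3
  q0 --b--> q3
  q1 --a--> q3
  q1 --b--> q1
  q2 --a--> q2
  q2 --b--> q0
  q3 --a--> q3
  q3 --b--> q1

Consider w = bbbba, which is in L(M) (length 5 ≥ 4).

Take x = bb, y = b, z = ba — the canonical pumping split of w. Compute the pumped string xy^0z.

bbba

xy⁰z = xz = bb·ba = bbba.
Reading y = b takes M from q1 back to q1, so after x the machine is still in q1, and z then leads to the accepting state q3. Hence bbba ∈ L(M).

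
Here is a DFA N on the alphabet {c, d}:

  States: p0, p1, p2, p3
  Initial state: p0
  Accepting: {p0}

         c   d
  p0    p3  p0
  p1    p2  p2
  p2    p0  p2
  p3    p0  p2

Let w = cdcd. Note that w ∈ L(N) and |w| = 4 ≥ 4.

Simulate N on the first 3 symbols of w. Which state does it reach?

p0

State sequence: p0 -c-> p3 -d-> p2 -c-> p0

After reading 3 characters, N is in state p0.
(This kind of state-tracing is the core of the pumping-lemma construction: with 4 states, pigeonhole forces a repeat within the first 4 steps.)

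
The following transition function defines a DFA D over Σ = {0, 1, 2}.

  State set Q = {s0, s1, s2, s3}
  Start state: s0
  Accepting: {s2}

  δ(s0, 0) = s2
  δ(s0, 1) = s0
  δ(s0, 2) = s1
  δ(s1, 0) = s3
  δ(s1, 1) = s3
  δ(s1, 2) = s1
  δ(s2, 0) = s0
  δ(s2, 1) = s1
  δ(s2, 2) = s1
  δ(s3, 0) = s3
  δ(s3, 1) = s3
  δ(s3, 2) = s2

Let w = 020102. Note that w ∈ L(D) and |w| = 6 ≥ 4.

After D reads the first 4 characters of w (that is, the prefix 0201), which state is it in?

s3

Run of D on the first 4 characters of w = 0 2 0 1:
  step 0: s0  (start)
  step 1: s2  (read 0: s0→s2)
  step 2: s1  (read 2: s2→s1)
  step 3: s3  (read 0: s1→s3)
  step 4: s3  (read 1: s3→s3)

After reading 4 characters, D is in state s3.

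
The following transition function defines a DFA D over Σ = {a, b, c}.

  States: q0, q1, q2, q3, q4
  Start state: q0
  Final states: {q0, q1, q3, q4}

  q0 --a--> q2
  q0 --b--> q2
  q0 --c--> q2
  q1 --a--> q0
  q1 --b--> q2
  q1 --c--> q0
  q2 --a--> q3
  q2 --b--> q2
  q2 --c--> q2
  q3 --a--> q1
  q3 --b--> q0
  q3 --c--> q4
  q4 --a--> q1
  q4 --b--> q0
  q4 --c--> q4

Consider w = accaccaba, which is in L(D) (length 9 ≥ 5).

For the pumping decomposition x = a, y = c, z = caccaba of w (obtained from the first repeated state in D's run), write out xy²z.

acccaccaba

xy^2z = a·c·c·caccaba = acccaccaba.
Reading y = c takes D from q2 back to q2, so after x·y·y the machine is still in q2, and z then leads to the accepting state q3. Hence acccaccaba ∈ L(D).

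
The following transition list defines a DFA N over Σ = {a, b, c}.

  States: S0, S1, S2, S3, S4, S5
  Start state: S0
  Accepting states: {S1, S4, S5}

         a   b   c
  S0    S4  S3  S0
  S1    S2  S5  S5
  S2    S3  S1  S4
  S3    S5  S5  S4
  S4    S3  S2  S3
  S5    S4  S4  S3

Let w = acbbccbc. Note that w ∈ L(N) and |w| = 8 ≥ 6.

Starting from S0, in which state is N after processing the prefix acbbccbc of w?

Run of N on the first 8 characters of w = a c b b c c b c:
  step 0: S0  (start)
  step 1: S4  (read a: S0→S4)
  step 2: S3  (read c: S4→S3)
  step 3: S5  (read b: S3→S5)
  step 4: S4  (read b: S5→S4)
  step 5: S3  (read c: S4→S3)
  step 6: S4  (read c: S3→S4)
  step 7: S2  (read b: S4→S2)
  step 8: S4  (read c: S2→S4)

After reading 8 characters, N is in state S4.
(This kind of state-tracing is the core of the pumping-lemma construction: with 6 states, pigeonhole forces a repeat within the first 6 steps.)

S4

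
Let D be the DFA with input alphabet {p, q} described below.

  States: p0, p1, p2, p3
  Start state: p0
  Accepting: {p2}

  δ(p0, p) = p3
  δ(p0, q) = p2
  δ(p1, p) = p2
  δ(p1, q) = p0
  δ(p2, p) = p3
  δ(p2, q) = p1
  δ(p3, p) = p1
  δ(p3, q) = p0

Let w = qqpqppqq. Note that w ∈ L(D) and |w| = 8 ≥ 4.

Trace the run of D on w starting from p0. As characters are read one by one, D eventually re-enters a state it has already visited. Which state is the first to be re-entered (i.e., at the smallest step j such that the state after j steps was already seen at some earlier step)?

State sequence: p0 -q-> p2 -q-> p1 -p-> p2 -q-> p1 -p-> p2 -p-> p3 -q-> p0 -q-> p2
First repeat at step 3: p2 was already visited.

The earliest repeat is at step j = 3: D is in p2, which it already visited at step i = 1.
Pumping length from the standard proof: p = 4 (the number of states). The repeated state found above gives |xy| = j ≤ 4 and |y| = j − i ≥ 1.

p2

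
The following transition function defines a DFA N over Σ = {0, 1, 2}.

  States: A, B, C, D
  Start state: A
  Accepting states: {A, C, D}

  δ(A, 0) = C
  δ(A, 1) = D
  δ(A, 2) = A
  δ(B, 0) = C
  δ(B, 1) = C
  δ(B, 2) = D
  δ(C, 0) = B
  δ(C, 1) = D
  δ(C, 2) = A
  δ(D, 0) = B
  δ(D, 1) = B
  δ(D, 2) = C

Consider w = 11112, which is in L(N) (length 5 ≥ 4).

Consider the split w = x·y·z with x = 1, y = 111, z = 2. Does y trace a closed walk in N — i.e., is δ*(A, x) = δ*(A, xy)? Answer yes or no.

State sequence: A -1-> D -1-> B -1-> C -1-> D

After x (step 1): D. After xy (step 4): D.
They match, so y = 111 drives N around a cycle from D back to itself; pumping y any number of times keeps N in D before reading z, and xyⁱz ∈ L(N) for every i ≥ 0.

yes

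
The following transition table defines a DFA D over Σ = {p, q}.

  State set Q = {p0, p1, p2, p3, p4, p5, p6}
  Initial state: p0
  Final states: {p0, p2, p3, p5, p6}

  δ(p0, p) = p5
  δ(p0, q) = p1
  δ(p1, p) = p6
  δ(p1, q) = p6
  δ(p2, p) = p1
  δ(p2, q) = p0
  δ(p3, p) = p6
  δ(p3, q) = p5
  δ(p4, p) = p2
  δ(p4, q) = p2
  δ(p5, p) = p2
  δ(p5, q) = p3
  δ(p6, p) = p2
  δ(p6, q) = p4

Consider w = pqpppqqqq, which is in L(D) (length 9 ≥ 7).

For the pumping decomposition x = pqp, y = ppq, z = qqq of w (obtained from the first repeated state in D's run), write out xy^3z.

xy^3z = pqp·ppq·ppq·ppq·qqq = pqpppqppqppqqqq.
Reading y = ppq takes D from p6 back to p6, so after x·y·y·y the machine is still in p6, and z then leads to the accepting state p0. Hence pqpppqppqppqqqq ∈ L(D).

pqpppqppqppqqqq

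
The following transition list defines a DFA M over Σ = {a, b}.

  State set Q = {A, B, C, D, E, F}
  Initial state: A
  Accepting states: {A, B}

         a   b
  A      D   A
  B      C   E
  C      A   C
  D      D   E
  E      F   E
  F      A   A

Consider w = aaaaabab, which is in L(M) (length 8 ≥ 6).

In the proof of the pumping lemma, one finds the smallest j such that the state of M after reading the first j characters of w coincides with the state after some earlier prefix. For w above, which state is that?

D

State sequence: A -a-> D -a-> D -a-> D -a-> D -a-> D -b-> E -a-> F -b-> A
First repeat at step 2: D was already visited.

The earliest repeat is at step j = 2: M is in D, which it already visited at step i = 1.
The DFA has 6 states, so the proof of the pumping lemma guarantees a repeated state among the first 6+1 visited; the segment between the two visits is the pumpable y.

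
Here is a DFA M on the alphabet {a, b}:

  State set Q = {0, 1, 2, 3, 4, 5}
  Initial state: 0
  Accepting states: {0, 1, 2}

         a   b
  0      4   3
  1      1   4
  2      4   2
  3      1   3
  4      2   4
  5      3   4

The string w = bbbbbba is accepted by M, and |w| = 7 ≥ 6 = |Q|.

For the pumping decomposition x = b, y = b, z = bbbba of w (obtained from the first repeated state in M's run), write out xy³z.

xy^3z = b·b·b·b·bbbba = bbbbbbbba.
Reading y = b takes M from 3 back to 3, so after x·y·y·y the machine is still in 3, and z then leads to the accepting state 1. Hence bbbbbbbba ∈ L(M).

bbbbbbbba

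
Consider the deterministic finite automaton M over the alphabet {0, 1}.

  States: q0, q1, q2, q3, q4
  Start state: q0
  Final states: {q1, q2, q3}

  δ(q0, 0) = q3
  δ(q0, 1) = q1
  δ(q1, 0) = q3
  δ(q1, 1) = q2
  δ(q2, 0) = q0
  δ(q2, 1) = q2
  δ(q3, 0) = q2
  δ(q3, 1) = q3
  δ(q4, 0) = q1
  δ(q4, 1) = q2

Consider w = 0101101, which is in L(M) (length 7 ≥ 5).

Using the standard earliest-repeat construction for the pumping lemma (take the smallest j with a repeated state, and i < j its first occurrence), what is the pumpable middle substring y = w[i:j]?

State sequence: q0 -0-> q3 -1-> q3 -0-> q2 -1-> q2 -1-> q2 -0-> q0 -1-> q1
First repeat at step 2: q3 was already visited.

So i = 1, j = 2, giving x = w[0:1] = 0, y = w[1:2] = 1, z = w[2:7] = 01101.
Check: |xy| = 2 ≤ 5 and |y| = 1 ≥ 1. Reading y takes M from q3 back to q3, so every xyⁱz is accepted.

1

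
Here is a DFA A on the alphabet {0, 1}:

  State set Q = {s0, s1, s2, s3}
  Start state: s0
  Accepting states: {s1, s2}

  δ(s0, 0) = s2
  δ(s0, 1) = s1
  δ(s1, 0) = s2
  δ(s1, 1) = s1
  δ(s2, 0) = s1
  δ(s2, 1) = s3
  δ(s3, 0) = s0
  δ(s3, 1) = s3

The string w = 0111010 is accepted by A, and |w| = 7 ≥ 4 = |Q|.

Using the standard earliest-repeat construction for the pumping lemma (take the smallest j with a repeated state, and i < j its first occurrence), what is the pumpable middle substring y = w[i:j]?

1

Run of A on w = 0 1 1 1 0 1 0:
  step 0: s0  (start)
  step 1: s2  (read 0: s0→s2)
  step 2: s3  (read 1: s2→s3)
  step 3: s3  (read 1: s3→s3)   ← first repeat (s3 seen earlier)
  step 4: s3  (read 1: s3→s3)
  step 5: s0  (read 0: s3→s0)
  step 6: s1  (read 1: s0→s1)
  step 7: s2  (read 0: s1→s2)

So i = 2, j = 3, giving x = w[0:2] = 01, y = w[2:3] = 1, z = w[3:7] = 1010.
Check: |xy| = 3 ≤ 4 and |y| = 1 ≥ 1. Reading y takes A from s3 back to s3, so every xyⁱz is accepted.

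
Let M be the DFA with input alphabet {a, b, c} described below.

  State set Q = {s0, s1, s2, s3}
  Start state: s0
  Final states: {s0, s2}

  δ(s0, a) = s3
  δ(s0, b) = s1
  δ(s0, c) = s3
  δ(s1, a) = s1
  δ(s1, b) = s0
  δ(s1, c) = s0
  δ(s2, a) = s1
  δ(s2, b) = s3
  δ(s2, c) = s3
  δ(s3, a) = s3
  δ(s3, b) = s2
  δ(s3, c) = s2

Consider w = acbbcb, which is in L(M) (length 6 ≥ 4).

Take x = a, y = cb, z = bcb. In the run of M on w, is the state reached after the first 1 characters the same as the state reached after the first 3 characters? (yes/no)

State sequence: s0 -a-> s3 -c-> s2 -b-> s3

After x (step 1): s3. After xy (step 3): s3.
They match, so y = cb drives M around a cycle from s3 back to itself; pumping y any number of times keeps M in s3 before reading z, and xyⁱz ∈ L(M) for every i ≥ 0.

yes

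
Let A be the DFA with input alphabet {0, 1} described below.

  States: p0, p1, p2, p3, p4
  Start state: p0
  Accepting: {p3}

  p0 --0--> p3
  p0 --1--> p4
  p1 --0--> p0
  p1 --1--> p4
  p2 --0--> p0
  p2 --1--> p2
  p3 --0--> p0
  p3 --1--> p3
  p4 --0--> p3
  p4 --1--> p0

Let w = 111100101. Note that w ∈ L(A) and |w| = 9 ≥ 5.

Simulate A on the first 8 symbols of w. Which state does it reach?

Run of A on the first 8 characters of w = 1 1 1 1 0 0 1 0:
  step 0: p0  (start)
  step 1: p4  (read 1: p0→p4)
  step 2: p0  (read 1: p4→p0)
  step 3: p4  (read 1: p0→p4)
  step 4: p0  (read 1: p4→p0)
  step 5: p3  (read 0: p0→p3)
  step 6: p0  (read 0: p3→p0)
  step 7: p4  (read 1: p0→p4)
  step 8: p3  (read 0: p4→p3)

After reading 8 characters, A is in state p3.

p3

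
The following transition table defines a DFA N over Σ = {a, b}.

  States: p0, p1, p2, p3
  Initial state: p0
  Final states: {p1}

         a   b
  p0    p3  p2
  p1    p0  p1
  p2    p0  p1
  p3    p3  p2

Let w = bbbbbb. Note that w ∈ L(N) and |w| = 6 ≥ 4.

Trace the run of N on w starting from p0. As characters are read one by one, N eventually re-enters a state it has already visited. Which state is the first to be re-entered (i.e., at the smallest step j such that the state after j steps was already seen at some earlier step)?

State sequence: p0 -b-> p2 -b-> p1 -b-> p1 -b-> p1 -b-> p1 -b-> p1
First repeat at step 3: p1 was already visited.

The earliest repeat is at step j = 3: N is in p1, which it already visited at step i = 2.
With |Q| = 4, pigeonhole forces a state repeat no later than step 4; the substring read between the first and second visits to that state can be pumped.

p1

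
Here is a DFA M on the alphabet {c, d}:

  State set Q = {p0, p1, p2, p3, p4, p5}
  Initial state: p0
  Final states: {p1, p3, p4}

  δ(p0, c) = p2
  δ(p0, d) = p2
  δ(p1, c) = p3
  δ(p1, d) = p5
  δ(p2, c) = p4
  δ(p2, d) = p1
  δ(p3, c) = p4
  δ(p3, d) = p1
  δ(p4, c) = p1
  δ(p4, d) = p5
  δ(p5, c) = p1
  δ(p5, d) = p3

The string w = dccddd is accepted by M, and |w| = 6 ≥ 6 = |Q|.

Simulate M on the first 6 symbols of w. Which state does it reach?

p1

Run of M on the first 6 characters of w = d c c d d d:
  step 0: p0  (start)
  step 1: p2  (read d: p0→p2)
  step 2: p4  (read c: p2→p4)
  step 3: p1  (read c: p4→p1)
  step 4: p5  (read d: p1→p5)
  step 5: p3  (read d: p5→p3)
  step 6: p1  (read d: p3→p1)

After reading 6 characters, M is in state p1.
(This kind of state-tracing is the core of the pumping-lemma construction: with 6 states, pigeonhole forces a repeat within the first 6 steps.)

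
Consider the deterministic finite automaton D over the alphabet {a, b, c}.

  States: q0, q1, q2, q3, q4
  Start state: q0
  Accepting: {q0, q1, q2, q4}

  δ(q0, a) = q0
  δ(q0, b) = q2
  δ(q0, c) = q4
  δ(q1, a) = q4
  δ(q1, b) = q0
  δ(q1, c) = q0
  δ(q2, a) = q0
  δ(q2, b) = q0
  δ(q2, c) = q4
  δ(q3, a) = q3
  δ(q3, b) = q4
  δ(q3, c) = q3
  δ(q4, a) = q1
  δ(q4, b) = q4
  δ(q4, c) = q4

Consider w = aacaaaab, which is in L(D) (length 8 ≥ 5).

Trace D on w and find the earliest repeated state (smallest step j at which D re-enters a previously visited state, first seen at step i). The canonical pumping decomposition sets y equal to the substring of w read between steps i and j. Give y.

a

State sequence: q0 -a-> q0 -a-> q0 -c-> q4 -a-> q1 -a-> q4 -a-> q1 -a-> q4 -b-> q4
First repeat at step 1: q0 was already visited.

So i = 0, j = 1, giving x = w[0:0] = ε, y = w[0:1] = a, z = w[1:8] = acaaaab.
Check: |xy| = 1 ≤ 5 and |y| = 1 ≥ 1. Reading y takes D from q0 back to q0, so every xyⁱz is accepted.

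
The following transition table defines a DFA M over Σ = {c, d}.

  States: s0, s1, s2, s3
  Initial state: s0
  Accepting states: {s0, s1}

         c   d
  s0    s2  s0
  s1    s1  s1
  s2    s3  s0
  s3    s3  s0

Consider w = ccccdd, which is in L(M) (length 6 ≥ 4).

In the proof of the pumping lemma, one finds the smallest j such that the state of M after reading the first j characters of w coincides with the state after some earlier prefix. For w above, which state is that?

State sequence: s0 -c-> s2 -c-> s3 -c-> s3 -c-> s3 -d-> s0 -d-> s0
First repeat at step 3: s3 was already visited.

The earliest repeat is at step j = 3: M is in s3, which it already visited at step i = 2.
Since M has 4 states, any run of length ≥ 4 visits 4+1 states, so by pigeonhole some state repeats within the first 4 steps — that repeat gives the pumpable loop.

s3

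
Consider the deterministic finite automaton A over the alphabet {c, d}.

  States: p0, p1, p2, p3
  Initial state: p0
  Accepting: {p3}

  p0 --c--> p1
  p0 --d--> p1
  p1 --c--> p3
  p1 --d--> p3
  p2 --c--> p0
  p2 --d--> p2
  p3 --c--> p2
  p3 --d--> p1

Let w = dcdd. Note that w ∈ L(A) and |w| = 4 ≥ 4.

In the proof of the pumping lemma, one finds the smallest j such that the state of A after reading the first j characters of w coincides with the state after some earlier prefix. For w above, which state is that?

p1

Run of A on w = d c d d:
  step 0: p0  (start)
  step 1: p1  (read d: p0→p1)
  step 2: p3  (read c: p1→p3)
  step 3: p1  (read d: p3→p1)   ← first repeat (p1 seen earlier)
  step 4: p3  (read d: p1→p3)

The earliest repeat is at step j = 3: A is in p1, which it already visited at step i = 1.
Since A has 4 states, any run of length ≥ 4 visits 4+1 states, so by pigeonhole some state repeats within the first 4 steps — that repeat gives the pumpable loop.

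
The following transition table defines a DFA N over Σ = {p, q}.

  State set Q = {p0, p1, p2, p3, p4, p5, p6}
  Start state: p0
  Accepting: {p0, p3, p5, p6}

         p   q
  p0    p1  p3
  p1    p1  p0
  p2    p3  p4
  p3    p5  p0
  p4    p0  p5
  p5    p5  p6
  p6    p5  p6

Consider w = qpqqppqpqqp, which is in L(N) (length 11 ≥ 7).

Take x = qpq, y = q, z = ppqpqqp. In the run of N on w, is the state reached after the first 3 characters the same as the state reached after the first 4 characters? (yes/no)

Run of N on the first 4 characters of w = q p q q:
  step 0: p0  (start)
  step 1: p3  (read q: p0→p3)
  step 2: p5  (read p: p3→p5)
  step 3: p6  (read q: p5→p6)
  step 4: p6  (read q: p6→p6)

After x (step 3): p6. After xy (step 4): p6.
They match, so y = q drives N around a cycle from p6 back to itself; pumping y any number of times keeps N in p6 before reading z, and xyⁱz ∈ L(N) for every i ≥ 0.

yes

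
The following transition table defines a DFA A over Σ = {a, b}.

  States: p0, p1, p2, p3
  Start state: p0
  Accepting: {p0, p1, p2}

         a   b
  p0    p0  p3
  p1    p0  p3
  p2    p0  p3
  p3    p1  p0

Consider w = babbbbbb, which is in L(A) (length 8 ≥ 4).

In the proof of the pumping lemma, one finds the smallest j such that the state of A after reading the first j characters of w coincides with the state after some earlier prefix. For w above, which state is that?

Run of A on w = b a b b b b b b:
  step 0: p0  (start)
  step 1: p3  (read b: p0→p3)
  step 2: p1  (read a: p3→p1)
  step 3: p3  (read b: p1→p3)   ← first repeat (p3 seen earlier)
  step 4: p0  (read b: p3→p0)
  step 5: p3  (read b: p0→p3)
  step 6: p0  (read b: p3→p0)
  step 7: p3  (read b: p0→p3)
  step 8: p0  (read b: p3→p0)

The earliest repeat is at step j = 3: A is in p3, which it already visited at step i = 1.
Since A has 4 states, any run of length ≥ 4 visits 4+1 states, so by pigeonhole some state repeats within the first 4 steps — that repeat gives the pumpable loop.

p3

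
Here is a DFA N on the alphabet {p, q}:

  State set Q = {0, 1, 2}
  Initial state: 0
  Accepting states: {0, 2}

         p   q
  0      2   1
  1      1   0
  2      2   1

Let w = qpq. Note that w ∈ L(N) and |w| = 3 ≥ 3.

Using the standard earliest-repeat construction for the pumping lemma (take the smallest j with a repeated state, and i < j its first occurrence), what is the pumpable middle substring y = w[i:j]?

p

Run of N on w = q p q:
  step 0: 0  (start)
  step 1: 1  (read q: 0→1)
  step 2: 1  (read p: 1→1)   ← first repeat (1 seen earlier)
  step 3: 0  (read q: 1→0)

So i = 1, j = 2, giving x = w[0:1] = q, y = w[1:2] = p, z = w[2:3] = q.
Check: |xy| = 2 ≤ 3 and |y| = 1 ≥ 1. Reading y takes N from 1 back to 1, so every xyⁱz is accepted.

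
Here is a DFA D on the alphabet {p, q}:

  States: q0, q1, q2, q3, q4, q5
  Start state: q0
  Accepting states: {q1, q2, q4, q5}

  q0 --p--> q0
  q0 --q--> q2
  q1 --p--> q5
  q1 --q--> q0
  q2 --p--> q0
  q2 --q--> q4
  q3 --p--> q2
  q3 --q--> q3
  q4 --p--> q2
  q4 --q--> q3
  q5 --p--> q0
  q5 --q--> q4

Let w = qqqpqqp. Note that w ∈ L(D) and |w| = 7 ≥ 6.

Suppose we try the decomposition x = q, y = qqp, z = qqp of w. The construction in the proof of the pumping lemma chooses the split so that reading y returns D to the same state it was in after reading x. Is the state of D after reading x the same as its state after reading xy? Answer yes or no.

yes

Run of D on the first 4 characters of w = q q q p:
  step 0: q0  (start)
  step 1: q2  (read q: q0→q2)
  step 2: q4  (read q: q2→q4)
  step 3: q3  (read q: q4→q3)
  step 4: q2  (read p: q3→q2)

After x (step 1): q2. After xy (step 4): q2.
They match, so y = qqp drives D around a cycle from q2 back to itself; pumping y any number of times keeps D in q2 before reading z, and xyⁱz ∈ L(D) for every i ≥ 0.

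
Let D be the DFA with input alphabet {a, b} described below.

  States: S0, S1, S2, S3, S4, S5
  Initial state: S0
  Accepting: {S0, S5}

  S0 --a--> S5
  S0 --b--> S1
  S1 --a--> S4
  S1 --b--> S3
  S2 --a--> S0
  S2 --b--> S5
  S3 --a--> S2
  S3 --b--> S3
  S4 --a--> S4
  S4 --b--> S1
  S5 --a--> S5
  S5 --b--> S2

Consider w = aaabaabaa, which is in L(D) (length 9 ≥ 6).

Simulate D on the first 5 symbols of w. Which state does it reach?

Run of D on the first 5 characters of w = a a a b a:
  step 0: S0  (start)
  step 1: S5  (read a: S0→S5)
  step 2: S5  (read a: S5→S5)
  step 3: S5  (read a: S5→S5)
  step 4: S2  (read b: S5→S2)
  step 5: S0  (read a: S2→S0)

After reading 5 characters, D is in state S0.

S0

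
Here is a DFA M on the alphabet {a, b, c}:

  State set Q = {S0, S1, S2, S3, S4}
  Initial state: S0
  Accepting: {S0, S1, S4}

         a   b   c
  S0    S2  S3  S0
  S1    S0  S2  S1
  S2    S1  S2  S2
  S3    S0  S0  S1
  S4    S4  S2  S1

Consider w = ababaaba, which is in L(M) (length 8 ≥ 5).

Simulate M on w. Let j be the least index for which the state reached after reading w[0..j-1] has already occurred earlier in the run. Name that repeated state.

S2

State sequence: S0 -a-> S2 -b-> S2 -a-> S1 -b-> S2 -a-> S1 -a-> S0 -b-> S3 -a-> S0
First repeat at step 2: S2 was already visited.

The earliest repeat is at step j = 2: M is in S2, which it already visited at step i = 1.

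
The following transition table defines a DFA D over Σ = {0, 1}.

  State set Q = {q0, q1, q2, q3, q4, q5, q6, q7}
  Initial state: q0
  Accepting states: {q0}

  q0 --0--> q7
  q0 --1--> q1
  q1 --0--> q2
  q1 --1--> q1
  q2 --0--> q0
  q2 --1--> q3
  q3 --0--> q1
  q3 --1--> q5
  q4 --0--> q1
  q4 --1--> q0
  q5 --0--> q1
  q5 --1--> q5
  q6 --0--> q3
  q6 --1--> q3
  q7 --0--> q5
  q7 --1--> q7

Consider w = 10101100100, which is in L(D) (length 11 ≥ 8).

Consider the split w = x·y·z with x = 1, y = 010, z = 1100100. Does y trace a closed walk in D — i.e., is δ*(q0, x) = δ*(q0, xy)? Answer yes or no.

Run of D on the first 4 characters of w = 1 0 1 0:
  step 0: q0  (start)
  step 1: q1  (read 1: q0→q1)
  step 2: q2  (read 0: q1→q2)
  step 3: q3  (read 1: q2→q3)
  step 4: q1  (read 0: q3→q1)

After x (step 1): q1. After xy (step 4): q1.
They match, so y = 010 drives D around a cycle from q1 back to itself; pumping y any number of times keeps D in q1 before reading z, and xyⁱz ∈ L(D) for every i ≥ 0.

yes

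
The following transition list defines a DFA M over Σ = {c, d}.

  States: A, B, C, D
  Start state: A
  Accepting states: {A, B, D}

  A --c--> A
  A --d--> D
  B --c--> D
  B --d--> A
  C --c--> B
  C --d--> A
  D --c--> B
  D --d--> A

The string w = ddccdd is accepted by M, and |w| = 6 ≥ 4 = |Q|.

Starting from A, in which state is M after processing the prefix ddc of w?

State sequence: A -d-> D -d-> A -c-> A

After reading 3 characters, M is in state A.
(This kind of state-tracing is the core of the pumping-lemma construction: with 4 states, pigeonhole forces a repeat within the first 4 steps.)

A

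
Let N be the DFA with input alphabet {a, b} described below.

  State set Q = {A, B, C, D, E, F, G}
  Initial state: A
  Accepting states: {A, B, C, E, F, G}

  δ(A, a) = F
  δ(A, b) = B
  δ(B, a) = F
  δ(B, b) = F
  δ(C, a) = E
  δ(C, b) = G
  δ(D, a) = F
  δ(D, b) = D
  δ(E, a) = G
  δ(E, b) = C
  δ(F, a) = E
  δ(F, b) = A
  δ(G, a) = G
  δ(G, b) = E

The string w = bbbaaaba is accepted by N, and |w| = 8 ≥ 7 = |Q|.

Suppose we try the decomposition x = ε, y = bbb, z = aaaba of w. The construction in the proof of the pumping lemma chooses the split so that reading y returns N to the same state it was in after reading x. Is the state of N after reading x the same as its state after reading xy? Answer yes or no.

Run of N on the first 3 characters of w = b b b:
  step 0: A  (start)
  step 1: B  (read b: A→B)
  step 2: F  (read b: B→F)
  step 3: A  (read b: F→A)

After x (step 0): A. After xy (step 3): A.
They match, so y = bbb drives N around a cycle from A back to itself; pumping y any number of times keeps N in A before reading z, and xyⁱz ∈ L(N) for every i ≥ 0.

yes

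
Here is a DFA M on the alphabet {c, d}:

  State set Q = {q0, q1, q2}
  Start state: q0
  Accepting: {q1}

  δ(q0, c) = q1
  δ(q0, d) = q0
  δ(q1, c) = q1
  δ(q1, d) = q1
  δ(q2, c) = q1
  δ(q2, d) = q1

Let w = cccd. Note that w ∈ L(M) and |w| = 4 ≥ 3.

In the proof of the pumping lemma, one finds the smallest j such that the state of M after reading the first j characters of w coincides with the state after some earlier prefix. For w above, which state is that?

Run of M on w = c c c d:
  step 0: q0  (start)
  step 1: q1  (read c: q0→q1)
  step 2: q1  (read c: q1→q1)   ← first repeat (q1 seen earlier)
  step 3: q1  (read c: q1→q1)
  step 4: q1  (read d: q1→q1)

The earliest repeat is at step j = 2: M is in q1, which it already visited at step i = 1.

q1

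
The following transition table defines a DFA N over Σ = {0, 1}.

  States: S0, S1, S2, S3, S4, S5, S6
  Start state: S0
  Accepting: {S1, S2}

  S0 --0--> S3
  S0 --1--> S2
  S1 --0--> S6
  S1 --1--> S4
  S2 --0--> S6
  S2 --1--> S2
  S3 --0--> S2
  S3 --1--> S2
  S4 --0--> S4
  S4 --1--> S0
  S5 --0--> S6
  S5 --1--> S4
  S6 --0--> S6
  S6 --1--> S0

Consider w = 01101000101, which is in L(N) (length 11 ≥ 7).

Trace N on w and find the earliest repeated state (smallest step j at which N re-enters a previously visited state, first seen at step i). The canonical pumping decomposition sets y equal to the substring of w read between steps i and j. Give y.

1

State sequence: S0 -0-> S3 -1-> S2 -1-> S2 -0-> S6 -1-> S0 -0-> S3 -0-> S2 -0-> S6 -1-> S0 -0-> S3 -1-> S2
First repeat at step 3: S2 was already visited.

So i = 2, j = 3, giving x = w[0:2] = 01, y = w[2:3] = 1, z = w[3:11] = 01000101.
Check: |xy| = 3 ≤ 7 and |y| = 1 ≥ 1. Reading y takes N from S2 back to S2, so every xyⁱz is accepted.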